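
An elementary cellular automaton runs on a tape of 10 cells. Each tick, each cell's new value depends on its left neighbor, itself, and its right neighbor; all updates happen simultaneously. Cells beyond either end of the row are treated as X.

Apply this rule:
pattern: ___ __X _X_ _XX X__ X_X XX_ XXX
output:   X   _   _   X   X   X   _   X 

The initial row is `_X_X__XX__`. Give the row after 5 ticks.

X_X_X_XXXX

tick 1: X_X_X_X_X_
tick 2: _X_X_X_X_X
tick 3: X_X_X_X_XX
tick 4: _X_X_X_XXX
tick 5: X_X_X_XXXX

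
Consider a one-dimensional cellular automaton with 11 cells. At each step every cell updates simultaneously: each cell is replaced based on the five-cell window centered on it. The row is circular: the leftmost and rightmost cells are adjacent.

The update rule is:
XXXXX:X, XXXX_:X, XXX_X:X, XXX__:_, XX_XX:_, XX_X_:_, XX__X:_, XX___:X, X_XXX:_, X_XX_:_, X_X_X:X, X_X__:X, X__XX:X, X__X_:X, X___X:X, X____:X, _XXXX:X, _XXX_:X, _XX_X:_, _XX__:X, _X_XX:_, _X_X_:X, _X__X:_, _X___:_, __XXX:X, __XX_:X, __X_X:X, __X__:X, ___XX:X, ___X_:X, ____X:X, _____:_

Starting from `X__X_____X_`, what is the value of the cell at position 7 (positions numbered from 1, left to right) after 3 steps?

_

step 1: X_XX_X_XXXX
step 2: X____X__XXX
step 3: _XXXXX_XXXX
position 7 holds _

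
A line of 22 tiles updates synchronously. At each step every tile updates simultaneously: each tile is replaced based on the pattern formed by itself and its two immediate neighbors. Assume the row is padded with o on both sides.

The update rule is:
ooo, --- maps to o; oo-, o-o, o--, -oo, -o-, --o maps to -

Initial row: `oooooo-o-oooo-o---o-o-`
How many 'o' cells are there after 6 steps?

12

step 1: ooooo-----oo----o-----
step 2: oooo--ooo----oo---ooo-
step 3: ooo----o--oo----o--o--
step 4: oo--oo-------oo-------
step 5: o------ooooo----ooooo-
step 6: --oooo--ooo--oo--ooo--
count of o: 12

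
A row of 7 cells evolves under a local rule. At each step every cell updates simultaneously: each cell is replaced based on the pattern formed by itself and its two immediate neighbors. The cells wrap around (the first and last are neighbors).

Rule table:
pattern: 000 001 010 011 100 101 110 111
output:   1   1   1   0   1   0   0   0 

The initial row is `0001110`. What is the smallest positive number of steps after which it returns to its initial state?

step 1: 1110001
step 2: 0001110

2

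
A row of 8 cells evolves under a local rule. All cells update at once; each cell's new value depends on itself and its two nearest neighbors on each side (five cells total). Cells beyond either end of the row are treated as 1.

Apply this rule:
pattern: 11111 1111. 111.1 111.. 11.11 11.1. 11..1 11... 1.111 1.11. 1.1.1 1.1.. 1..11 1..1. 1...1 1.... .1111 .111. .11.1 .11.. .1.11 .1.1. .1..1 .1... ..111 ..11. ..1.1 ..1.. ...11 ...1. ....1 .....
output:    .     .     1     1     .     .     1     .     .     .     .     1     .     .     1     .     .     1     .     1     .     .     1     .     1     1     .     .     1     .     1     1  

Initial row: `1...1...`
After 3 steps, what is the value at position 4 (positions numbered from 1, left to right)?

.

1.1...11
1.1.111.
1....11.
position 4 holds .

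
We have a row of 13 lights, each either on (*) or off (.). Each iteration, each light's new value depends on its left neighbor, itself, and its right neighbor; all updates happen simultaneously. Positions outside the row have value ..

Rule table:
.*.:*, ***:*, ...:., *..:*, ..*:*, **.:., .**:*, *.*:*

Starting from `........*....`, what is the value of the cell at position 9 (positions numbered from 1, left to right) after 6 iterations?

*

.......***...
......***.*..
.....***.***.
....***.***.*
...***.***.**
..***.***.**.
position 9 holds *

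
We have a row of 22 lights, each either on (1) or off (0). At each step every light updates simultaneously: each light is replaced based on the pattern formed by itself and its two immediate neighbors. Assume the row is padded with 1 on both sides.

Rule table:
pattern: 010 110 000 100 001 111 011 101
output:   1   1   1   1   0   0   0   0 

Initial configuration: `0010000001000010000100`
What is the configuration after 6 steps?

0001000010000100101010

step 1: 1011111101111011110110
step 2: 1000000100001000010010
step 3: 1111110111101111011010
step 4: 0000010000100001001010
step 5: 1111011110111101101010
step 6: 0001000010000100101010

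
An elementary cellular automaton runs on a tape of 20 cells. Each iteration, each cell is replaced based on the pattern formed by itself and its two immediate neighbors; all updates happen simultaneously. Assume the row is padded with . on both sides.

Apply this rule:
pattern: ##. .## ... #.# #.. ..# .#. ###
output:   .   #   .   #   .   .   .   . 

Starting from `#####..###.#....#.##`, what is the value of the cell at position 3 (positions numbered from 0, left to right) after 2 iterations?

#......#..#......##.
.................#..
position 3 holds .

.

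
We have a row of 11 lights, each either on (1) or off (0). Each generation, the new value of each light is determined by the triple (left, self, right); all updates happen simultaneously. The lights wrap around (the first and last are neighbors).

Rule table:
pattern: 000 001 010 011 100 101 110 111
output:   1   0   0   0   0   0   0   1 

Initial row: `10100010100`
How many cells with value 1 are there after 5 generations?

00001000000
11100011111
11001001111
10000000111
00111110011
count of 1: 7

7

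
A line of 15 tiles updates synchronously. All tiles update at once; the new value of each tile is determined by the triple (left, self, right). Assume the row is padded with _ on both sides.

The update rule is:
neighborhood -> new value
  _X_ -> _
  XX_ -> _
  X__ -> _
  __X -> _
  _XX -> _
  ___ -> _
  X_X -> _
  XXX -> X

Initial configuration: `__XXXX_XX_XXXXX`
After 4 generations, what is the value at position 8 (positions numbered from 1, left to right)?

generation 1: ___XX______XXX_
generation 2: ____________X__
generation 3: _______________
generation 4: _______________
position 8 holds _

_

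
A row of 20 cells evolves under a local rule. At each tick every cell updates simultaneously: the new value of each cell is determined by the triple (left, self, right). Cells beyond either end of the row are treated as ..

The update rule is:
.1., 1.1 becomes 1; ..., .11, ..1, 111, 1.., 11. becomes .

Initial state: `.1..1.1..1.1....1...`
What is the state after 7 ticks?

tick 1: .1..111..111....1...
tick 2: .1..............1...
tick 3: .1..............1...  (fixed point — unchanged through tick 7)

.1..............1...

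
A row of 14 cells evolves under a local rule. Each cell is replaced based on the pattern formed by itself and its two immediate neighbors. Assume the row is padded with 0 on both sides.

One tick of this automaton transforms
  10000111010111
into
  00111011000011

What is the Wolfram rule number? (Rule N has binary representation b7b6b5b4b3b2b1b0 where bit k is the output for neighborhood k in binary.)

position 6: 111 → 1  (bit 7 = 1)
position 7: 110 → 1  (bit 6 = 1)
position 8: 101 → 0  (bit 5 = 0)
position 1: 100 → 0  (bit 4 = 0)
position 5: 011 → 0  (bit 3 = 0)
position 0: 010 → 0  (bit 2 = 0)
position 4: 001 → 1  (bit 1 = 1)
position 2: 000 → 1  (bit 0 = 1)
bits b7..b0 = 11000011 = 195

195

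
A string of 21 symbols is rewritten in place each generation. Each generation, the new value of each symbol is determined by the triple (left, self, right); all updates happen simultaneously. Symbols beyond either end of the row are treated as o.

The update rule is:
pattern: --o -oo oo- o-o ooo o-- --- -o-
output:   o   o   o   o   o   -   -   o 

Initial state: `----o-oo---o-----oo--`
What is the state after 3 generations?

-ooooooooooo--ooooooo

---ooooo--oo----ooo-o
--oooooo-ooo---oooooo
-ooooooooooo--ooooooo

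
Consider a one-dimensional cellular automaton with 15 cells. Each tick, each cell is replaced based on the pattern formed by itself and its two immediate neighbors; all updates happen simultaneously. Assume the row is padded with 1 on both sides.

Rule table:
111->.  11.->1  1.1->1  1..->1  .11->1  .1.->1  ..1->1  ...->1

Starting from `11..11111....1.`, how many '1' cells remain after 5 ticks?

.1111...1111111
11..11111......
.1111...1111111  (repeats tick 1; period 2)
tick 5: .1111...1111111
count of 1: 11

11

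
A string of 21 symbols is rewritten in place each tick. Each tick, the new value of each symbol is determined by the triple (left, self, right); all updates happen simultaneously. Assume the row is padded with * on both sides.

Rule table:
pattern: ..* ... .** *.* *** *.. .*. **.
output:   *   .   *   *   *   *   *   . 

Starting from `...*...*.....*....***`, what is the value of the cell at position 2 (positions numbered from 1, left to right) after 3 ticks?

*.***.***...***..****
.***.***.*.***.******
***.***.*****.*******
position 2 holds *

*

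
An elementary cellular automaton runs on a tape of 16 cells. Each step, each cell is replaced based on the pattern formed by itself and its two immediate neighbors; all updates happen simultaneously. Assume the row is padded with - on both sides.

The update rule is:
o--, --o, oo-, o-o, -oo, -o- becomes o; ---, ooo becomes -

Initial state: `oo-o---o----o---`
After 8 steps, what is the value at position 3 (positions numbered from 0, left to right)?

step 1: ooooo-ooo--ooo--
step 2: o---ooo-oooo-oo-
step 3: oo-oo-ooo--ooooo
step 4: ooooooo-oooo---o
step 5: o-----ooo--oo-oo
step 6: oo---oo-oooooooo
step 7: ooo-ooooo------o
step 8: o-ooo---oo----oo
position 3 holds o

o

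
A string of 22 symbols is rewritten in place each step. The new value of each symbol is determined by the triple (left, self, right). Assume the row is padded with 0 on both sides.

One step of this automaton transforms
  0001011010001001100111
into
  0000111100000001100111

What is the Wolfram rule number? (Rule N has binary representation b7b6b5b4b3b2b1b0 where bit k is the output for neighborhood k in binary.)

position 20: 111 → 1  (bit 7 = 1)
position 6: 110 → 1  (bit 6 = 1)
position 4: 101 → 1  (bit 5 = 1)
position 9: 100 → 0  (bit 4 = 0)
position 5: 011 → 1  (bit 3 = 1)
position 3: 010 → 0  (bit 2 = 0)
position 2: 001 → 0  (bit 1 = 0)
position 0: 000 → 0  (bit 0 = 0)
bits b7..b0 = 11101000 = 232

232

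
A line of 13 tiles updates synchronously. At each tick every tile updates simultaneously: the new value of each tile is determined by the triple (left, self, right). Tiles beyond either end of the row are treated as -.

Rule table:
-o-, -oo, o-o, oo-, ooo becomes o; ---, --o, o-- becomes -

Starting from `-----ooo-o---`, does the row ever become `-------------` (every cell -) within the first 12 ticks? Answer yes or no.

no

tick 1: -----ooooo---
tick 2: -----ooooo---  (fixed point — unchanged through tick 12)
tick 12 is -----ooooo---, still not uniform -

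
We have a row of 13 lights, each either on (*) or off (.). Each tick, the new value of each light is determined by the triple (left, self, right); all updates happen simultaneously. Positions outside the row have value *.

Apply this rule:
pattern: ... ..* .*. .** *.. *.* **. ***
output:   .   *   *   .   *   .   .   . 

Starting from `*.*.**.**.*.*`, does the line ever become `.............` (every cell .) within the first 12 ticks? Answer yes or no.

..*.......*..
****.....****
....*...*....
*..***.***..*
.**.......**.
...*.....*...
*.***...***.*
.....*.*.....
*...**.**...*
.*.*.....*.*.
.*.**...**.*.
.*...*.*...*.
tick 12 is .*...*.*...*., still not uniform .

no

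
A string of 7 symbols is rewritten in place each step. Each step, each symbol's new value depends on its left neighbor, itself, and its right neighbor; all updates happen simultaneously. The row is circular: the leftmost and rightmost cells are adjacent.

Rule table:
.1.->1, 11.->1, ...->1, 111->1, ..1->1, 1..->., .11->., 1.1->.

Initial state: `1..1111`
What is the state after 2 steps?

1.1.111
1.1..11

1.1..11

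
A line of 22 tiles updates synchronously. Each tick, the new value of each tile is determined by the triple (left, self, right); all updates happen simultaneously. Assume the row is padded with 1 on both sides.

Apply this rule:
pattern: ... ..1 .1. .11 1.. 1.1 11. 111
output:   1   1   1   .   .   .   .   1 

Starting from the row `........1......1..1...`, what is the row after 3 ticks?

.1.1111..11.11..11111.

.11111111.111111.11.11
..111111...1111......1
.1.1111..11.11..11111.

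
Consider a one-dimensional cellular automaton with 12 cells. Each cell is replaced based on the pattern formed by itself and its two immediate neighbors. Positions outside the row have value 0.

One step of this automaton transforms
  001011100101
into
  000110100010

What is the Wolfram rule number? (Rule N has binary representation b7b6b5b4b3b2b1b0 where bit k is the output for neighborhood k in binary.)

position 5: 111 → 0  (bit 7 = 0)
position 6: 110 → 1  (bit 6 = 1)
position 3: 101 → 1  (bit 5 = 1)
position 7: 100 → 0  (bit 4 = 0)
position 4: 011 → 1  (bit 3 = 1)
position 2: 010 → 0  (bit 2 = 0)
position 1: 001 → 0  (bit 1 = 0)
position 0: 000 → 0  (bit 0 = 0)
bits b7..b0 = 01101000 = 104

104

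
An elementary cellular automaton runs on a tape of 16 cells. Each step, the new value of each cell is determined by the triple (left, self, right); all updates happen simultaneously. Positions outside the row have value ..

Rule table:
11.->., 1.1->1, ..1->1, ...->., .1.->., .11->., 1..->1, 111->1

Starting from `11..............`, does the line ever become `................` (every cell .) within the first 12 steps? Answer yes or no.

step 1: ..1.............
step 2: .1.1............
step 3: 1.1.1...........
step 4: .1.1.1..........
step 5: 1.1.1.1.........
step 6: .1.1.1.1........
step 7: 1.1.1.1.1.......
step 8: .1.1.1.1.1......
step 9: 1.1.1.1.1.1.....
step 10: .1.1.1.1.1.1....
step 11: 1.1.1.1.1.1.1...
step 12: .1.1.1.1.1.1.1..
step 12 is .1.1.1.1.1.1.1.., still not uniform .

no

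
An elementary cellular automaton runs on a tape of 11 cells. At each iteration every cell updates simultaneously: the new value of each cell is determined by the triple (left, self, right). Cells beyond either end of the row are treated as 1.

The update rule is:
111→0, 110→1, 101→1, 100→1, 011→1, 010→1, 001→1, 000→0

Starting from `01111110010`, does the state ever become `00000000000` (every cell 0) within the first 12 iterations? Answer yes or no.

no

11000011111
01100110000
11111111001
00000001111
10000011000
11000111101
01101100111
11111111100
00000000111
10000001100
11000011111  (repeats iteration 1; period 10)
iteration 12: 01100110000
iteration 12 is 01100110000, still not uniform 0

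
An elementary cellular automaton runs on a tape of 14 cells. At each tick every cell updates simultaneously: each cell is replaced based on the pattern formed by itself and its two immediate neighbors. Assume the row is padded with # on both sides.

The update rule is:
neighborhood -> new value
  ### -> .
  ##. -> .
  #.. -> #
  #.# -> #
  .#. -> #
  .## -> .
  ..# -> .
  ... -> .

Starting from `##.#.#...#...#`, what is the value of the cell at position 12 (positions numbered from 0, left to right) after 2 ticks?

.

..#####..##...
#......#...#..
position 12 holds .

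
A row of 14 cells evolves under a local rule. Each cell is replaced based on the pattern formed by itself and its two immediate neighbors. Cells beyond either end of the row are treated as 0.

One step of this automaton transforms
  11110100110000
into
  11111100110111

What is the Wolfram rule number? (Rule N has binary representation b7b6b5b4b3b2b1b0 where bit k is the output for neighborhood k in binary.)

position 1: 111 → 1  (bit 7 = 1)
position 3: 110 → 1  (bit 6 = 1)
position 4: 101 → 1  (bit 5 = 1)
position 6: 100 → 0  (bit 4 = 0)
position 0: 011 → 1  (bit 3 = 1)
position 5: 010 → 1  (bit 2 = 1)
position 7: 001 → 0  (bit 1 = 0)
position 11: 000 → 1  (bit 0 = 1)
bits b7..b0 = 11101101 = 237

237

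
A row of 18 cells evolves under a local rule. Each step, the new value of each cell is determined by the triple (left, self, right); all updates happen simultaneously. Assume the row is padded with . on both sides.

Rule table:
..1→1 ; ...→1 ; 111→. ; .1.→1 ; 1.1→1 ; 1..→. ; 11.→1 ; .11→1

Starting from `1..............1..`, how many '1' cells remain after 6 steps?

step 1: 1.11111111111111.1
step 2: 111............111
step 3: 1.1.111111111111.1
step 4: 11111..........111
step 5: 1...1.1111111111.1
step 6: 1.11111........111
count of 1: 9

9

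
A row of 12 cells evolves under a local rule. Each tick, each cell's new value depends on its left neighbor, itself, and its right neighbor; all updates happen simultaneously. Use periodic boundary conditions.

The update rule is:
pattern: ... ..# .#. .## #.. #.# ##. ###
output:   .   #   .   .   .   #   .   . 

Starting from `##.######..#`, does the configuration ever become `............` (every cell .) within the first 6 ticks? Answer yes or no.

no

..#.......#.
.#.......#..
#.......#...
.......#...#
......#...#.
.....#...#..
tick 6 is .....#...#.., still not uniform .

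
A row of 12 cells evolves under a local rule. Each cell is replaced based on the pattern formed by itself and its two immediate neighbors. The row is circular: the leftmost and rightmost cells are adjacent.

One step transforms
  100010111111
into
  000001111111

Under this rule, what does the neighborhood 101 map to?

1

At position 5 the neighborhood is 101; the next row has 1 there.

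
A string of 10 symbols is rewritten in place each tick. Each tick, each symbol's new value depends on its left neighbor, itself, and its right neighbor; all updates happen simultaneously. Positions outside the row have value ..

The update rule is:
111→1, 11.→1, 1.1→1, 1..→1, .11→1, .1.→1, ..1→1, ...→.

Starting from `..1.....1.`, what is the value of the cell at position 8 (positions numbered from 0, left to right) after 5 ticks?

.111...111
11111.1111
1111111111
1111111111  (fixed point — unchanged through tick 5)
position 8 holds 1

1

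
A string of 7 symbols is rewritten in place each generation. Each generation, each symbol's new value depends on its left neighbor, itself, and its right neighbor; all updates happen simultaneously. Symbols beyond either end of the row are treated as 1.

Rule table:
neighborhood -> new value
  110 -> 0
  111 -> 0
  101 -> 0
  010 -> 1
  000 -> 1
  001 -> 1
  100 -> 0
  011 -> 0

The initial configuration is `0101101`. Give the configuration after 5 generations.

0100000
0101111
0100000  (repeats generation 1; period 2)
generation 5: 0100000

0100000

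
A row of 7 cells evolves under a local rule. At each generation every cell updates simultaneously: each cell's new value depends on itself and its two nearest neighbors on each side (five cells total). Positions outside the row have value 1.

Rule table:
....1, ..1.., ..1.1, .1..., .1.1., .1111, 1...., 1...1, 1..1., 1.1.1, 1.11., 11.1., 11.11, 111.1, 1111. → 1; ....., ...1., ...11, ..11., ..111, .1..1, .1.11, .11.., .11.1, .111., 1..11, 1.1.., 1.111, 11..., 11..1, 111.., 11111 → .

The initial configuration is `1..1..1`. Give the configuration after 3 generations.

..11...
.....1.
.1.1.1.

.1.1.1.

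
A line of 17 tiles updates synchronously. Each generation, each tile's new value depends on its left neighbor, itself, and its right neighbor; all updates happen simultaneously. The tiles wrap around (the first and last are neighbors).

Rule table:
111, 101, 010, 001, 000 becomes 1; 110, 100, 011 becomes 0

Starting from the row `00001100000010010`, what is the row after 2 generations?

01100110111101001

11110001111110110
01100110111101001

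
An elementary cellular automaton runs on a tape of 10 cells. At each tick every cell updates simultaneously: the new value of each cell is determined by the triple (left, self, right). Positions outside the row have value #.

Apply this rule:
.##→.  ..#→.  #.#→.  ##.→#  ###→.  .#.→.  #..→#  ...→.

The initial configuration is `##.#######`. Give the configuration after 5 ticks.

.##..#....

tick 1: .#........
tick 2: ..#.......
tick 3: #..#......
tick 4: ##..#.....
tick 5: .##..#....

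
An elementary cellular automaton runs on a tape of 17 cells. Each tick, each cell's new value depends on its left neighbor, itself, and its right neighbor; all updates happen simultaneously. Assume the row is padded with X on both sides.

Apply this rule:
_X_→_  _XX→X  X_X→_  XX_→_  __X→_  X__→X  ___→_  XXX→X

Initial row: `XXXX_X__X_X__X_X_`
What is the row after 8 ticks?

__X__X___X___X___

tick 1: XXX___X____X_____
tick 2: XX_X___X____X____
tick 3: X___X___X____X___
tick 4: _X___X___X____X__
tick 5: __X___X___X____X_
tick 6: X__X___X___X_____
tick 7: _X__X___X___X____
tick 8: __X__X___X___X___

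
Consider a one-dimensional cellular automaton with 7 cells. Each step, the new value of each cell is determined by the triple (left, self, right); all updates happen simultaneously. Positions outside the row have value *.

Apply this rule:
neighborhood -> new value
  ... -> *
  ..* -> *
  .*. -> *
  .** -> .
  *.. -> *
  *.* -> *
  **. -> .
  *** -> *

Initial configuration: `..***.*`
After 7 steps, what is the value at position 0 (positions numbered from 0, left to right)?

**.*.*.
*.*****
.*.****
***.***
**.*.**
*.***.*
.*.*.*.
position 0 holds .

.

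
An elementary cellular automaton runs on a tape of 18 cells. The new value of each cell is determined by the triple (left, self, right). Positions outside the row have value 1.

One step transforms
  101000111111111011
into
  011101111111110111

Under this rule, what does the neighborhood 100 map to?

1

At position 3 the neighborhood is 100; the next row has 1 there.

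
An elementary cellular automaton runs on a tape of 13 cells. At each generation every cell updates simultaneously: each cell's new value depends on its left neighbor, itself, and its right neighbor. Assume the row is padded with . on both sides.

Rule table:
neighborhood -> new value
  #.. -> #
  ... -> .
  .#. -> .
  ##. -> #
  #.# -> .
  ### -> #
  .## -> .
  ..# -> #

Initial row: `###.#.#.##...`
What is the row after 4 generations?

.##......##..
#.##....#.##.
...##..#...##
..#.###.#.#.#

..#.###.#.#.#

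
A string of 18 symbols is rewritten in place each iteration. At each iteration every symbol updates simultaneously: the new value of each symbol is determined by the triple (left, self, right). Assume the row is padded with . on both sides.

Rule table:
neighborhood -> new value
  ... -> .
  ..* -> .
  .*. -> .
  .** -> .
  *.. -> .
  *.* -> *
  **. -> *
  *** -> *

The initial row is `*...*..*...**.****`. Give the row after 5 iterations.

................*.

............**.***
.............**.**
..............**.*
...............**.
................*.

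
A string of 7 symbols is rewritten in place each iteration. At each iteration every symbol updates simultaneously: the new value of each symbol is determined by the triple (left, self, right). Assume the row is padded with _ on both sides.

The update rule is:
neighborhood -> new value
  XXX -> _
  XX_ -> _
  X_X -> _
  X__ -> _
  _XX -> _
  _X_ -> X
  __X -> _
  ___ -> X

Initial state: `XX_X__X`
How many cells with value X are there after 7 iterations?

2

iteration 1: ___X__X
iteration 2: XX_X__X  (repeats iteration 0; period 2)
iteration 7: ___X__X
count of X: 2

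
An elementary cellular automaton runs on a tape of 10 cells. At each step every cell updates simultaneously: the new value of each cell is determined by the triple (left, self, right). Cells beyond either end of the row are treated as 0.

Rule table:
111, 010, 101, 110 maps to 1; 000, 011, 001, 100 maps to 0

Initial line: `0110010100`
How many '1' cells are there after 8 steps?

step 1: 0010011100
step 2: 0010001100
step 3: 0010000100
step 4: 0010000100  (fixed point — unchanged through step 8)
count of 1: 2

2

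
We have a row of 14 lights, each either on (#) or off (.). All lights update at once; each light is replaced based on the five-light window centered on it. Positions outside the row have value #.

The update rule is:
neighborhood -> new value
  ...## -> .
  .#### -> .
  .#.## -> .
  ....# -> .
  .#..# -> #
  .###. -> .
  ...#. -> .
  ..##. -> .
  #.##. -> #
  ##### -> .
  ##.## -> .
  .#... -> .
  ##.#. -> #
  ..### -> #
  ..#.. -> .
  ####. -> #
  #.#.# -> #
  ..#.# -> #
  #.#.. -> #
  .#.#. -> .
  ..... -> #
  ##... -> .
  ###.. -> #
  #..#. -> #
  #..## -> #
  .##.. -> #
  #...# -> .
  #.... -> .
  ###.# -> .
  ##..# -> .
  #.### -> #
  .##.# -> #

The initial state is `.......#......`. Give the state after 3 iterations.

.######....#.#

..###.....##..
.##.#..#...#.#
.######....#.#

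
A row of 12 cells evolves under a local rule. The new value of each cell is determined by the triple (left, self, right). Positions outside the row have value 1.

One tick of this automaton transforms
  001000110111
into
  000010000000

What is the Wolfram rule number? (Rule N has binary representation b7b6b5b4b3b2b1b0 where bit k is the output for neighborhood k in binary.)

1

position 10: 111 → 0  (bit 7 = 0)
position 7: 110 → 0  (bit 6 = 0)
position 8: 101 → 0  (bit 5 = 0)
position 0: 100 → 0  (bit 4 = 0)
position 6: 011 → 0  (bit 3 = 0)
position 2: 010 → 0  (bit 2 = 0)
position 1: 001 → 0  (bit 1 = 0)
position 4: 000 → 1  (bit 0 = 1)
bits b7..b0 = 00000001 = 1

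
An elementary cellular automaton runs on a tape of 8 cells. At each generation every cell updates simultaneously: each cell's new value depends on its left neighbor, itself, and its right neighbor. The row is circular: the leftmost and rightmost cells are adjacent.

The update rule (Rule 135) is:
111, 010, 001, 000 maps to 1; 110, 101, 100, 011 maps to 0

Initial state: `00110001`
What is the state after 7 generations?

01011111

01000111
01011010
11000010
00011110
11101100
01000001
01011111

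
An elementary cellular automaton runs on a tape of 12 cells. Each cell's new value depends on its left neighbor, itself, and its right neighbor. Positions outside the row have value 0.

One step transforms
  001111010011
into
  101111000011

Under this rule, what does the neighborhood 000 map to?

At position 0 the neighborhood is 000; the next row has 1 there.

1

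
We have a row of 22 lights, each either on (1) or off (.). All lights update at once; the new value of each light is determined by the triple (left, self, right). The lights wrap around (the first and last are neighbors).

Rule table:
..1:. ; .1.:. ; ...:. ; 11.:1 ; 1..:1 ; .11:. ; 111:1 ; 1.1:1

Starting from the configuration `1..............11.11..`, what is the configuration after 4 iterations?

.1..............11.11.
..1..............11.11
1..1..............11.1
11..1..............11.

11..1..............11.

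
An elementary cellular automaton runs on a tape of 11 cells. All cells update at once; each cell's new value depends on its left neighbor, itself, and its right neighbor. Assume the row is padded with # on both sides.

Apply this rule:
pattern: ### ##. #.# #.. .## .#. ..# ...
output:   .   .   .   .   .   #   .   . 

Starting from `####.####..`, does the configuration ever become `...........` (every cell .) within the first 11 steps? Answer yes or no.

...........
all cells are . at step 1

yes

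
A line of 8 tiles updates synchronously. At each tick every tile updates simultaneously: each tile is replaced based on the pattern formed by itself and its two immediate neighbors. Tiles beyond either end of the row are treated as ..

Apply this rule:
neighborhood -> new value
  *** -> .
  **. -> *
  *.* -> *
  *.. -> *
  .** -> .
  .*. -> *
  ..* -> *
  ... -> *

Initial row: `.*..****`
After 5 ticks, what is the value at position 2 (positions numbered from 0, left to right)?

.

****...*
...*****
***....*
..******
**.....*
position 2 holds .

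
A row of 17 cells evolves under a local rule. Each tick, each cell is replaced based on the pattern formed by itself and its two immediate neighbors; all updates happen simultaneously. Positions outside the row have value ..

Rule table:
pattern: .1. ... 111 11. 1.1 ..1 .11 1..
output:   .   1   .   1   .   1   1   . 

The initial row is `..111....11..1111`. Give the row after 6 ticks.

tick 1: 111.1.11111.11..1
tick 2: 1.1...1...1.11.1.
tick 3: ....11..11..11...
tick 4: 111111.111.111.11
tick 5: 1....1.1.1.1.1.11
tick 6: ..111..........11

..111..........11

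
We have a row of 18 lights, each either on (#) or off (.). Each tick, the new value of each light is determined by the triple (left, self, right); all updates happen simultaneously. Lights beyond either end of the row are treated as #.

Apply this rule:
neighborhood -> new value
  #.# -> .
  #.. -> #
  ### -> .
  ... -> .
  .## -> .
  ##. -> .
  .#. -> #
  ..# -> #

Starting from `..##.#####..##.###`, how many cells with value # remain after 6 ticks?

##........##......
..#......#..#....#
####....######..#.
....#..#......###.
#..######....#....
.##......#..###..#
count of #: 7

7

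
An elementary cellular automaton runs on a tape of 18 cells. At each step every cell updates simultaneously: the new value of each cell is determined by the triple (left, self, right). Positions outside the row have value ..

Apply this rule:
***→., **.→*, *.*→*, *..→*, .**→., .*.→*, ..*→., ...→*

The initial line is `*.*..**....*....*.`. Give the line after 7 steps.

****..****.****.**
...**....**...**.*
**..****..***..***
.**....**...**...*
..****..***..***.*
*....**...**...***
****..***..***...*

****..***..***...*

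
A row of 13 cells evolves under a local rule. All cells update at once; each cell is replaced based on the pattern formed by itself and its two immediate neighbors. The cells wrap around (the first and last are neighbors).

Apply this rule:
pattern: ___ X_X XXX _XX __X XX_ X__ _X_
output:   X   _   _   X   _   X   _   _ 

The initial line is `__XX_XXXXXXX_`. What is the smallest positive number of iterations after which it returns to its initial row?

18

X_XX_X_____X_
__XX___XXX___
X_XX_X_X_X_XX
X_XX_______X_
__XX_XXXXX___
X_XX_X___X_XX
X_XX___X___X_
__XX_X___X___
X_XX___X___XX
X_XX_X___X_X_
__XX___X_____
X_XX_X___XXXX
X_XX___X_X___
__XX_X_____X_
X_XX___XXX___
__XX_X_X_X_X_
X_XX_________
__XX_XXXXXXX_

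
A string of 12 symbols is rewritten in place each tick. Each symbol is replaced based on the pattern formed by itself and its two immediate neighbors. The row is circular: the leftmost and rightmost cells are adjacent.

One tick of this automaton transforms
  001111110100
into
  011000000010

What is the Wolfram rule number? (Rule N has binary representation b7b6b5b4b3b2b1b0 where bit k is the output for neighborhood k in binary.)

26

position 3: 111 → 0  (bit 7 = 0)
position 7: 110 → 0  (bit 6 = 0)
position 8: 101 → 0  (bit 5 = 0)
position 10: 100 → 1  (bit 4 = 1)
position 2: 011 → 1  (bit 3 = 1)
position 9: 010 → 0  (bit 2 = 0)
position 1: 001 → 1  (bit 1 = 1)
position 0: 000 → 0  (bit 0 = 0)
bits b7..b0 = 00011010 = 26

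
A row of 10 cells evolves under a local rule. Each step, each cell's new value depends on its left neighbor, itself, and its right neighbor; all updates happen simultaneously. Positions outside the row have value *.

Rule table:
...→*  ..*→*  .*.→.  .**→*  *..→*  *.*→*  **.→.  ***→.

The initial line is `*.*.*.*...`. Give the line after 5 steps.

step 1: .*.*.*.***
step 2: *.*.*.**..
step 3: .*.*.**.**
step 4: *.*.**.**.
step 5: .*.**.**.*

.*.**.**.*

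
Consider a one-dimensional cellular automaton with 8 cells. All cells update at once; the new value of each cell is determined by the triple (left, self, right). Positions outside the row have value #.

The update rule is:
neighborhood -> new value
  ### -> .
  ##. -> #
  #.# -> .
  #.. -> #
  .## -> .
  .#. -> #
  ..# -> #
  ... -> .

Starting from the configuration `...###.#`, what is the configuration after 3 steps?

#.......

#.#..#..
#.######
#.......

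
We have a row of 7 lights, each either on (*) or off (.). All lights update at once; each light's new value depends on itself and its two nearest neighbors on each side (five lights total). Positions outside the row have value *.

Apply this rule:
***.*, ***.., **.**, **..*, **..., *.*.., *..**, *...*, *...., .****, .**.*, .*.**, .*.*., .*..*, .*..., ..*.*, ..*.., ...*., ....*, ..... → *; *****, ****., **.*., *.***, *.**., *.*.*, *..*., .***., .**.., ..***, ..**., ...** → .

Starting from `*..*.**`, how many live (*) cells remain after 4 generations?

5

**.**.*
.**.**.
*.**.**
**.**.*
count of *: 5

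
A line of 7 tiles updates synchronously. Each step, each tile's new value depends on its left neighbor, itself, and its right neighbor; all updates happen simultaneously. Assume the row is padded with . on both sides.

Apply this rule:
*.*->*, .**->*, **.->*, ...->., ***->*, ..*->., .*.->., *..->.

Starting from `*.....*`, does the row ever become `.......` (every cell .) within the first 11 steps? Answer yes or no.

yes

.......
all cells are . at step 1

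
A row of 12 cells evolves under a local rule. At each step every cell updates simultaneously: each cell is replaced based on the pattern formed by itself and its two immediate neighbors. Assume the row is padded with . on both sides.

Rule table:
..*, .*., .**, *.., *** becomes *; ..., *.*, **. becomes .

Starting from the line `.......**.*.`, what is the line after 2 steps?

.....**.***.

step 1: ......**..**
step 2: .....**.***.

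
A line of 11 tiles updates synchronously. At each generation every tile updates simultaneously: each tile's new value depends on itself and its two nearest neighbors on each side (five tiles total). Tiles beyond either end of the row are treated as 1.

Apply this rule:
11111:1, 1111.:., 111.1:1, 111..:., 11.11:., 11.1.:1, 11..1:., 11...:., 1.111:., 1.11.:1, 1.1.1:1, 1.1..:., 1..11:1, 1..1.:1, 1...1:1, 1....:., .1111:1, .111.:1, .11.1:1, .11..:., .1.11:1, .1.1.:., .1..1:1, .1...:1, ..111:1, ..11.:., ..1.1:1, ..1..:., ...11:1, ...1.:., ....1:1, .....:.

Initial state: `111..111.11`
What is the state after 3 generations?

1...1111..1
..1111...11
.111...1111

.111...1111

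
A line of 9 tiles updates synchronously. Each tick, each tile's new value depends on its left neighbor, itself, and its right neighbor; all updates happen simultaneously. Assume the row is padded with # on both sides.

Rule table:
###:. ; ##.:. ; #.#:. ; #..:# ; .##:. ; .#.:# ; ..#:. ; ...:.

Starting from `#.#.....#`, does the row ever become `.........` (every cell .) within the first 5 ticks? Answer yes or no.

no

tick 1: ..##.....
tick 2: #...#....
tick 3: .#..##...
tick 4: .##...#..
tick 5: ...#..##.
tick 5 is ...#..##., still not uniform .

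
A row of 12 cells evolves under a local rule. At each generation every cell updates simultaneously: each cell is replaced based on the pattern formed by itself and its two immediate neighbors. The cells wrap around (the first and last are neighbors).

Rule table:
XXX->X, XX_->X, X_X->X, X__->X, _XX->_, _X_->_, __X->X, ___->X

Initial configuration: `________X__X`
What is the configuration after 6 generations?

XXXXXXXX_XX_
_XXXXXXXX_XX
X_XXXXXXXX_X
XX_XXXXXXXX_
_XX_XXXXXXXX
X_XX_XXXXXXX

X_XX_XXXXXXX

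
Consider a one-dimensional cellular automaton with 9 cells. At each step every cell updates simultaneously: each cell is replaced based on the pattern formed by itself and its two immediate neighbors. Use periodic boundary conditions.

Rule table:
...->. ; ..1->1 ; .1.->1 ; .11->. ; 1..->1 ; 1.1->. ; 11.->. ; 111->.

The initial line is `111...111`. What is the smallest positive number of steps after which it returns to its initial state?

...1.1...
..11.11..
.1.....1.
111...111

4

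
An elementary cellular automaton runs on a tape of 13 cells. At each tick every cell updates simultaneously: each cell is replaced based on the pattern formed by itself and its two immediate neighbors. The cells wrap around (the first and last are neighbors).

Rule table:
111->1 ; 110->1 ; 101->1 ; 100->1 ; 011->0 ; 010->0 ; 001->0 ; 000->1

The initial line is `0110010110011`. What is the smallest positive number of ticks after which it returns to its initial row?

1011001011001
1101100101100
0110110010110
0011011001011
1001101100101
1100110110010
0110011011001
1011001101100
0101100110110
0010110011011
1001011001101
1100101100110
0110010110011

13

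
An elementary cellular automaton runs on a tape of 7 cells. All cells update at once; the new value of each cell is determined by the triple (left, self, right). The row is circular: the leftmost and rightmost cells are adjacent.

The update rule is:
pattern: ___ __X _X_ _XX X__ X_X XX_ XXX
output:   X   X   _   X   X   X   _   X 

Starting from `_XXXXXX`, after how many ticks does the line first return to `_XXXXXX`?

7

XXXXXX_
XXXXX_X
XXXX_XX
XXX_XXX
XX_XXXX
X_XXXXX
_XXXXXX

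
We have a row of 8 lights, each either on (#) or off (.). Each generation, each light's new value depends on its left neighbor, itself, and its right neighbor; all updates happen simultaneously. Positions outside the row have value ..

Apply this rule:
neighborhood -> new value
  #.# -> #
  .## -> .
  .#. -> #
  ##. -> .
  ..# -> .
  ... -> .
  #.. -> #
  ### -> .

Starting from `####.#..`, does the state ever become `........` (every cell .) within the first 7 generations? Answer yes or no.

generation 1: ....###.
generation 2: .......#
generation 3: .......#  (fixed point — unchanged through generation 7)
generation 7 is .......#, still not uniform .

no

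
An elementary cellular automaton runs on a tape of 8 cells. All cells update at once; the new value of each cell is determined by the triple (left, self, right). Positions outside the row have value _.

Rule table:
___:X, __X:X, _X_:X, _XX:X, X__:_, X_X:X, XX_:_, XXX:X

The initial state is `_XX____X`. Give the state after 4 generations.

XX__XXXX
X__XXXX_
X_XXXX__
XXXXX__X

XXXXX__X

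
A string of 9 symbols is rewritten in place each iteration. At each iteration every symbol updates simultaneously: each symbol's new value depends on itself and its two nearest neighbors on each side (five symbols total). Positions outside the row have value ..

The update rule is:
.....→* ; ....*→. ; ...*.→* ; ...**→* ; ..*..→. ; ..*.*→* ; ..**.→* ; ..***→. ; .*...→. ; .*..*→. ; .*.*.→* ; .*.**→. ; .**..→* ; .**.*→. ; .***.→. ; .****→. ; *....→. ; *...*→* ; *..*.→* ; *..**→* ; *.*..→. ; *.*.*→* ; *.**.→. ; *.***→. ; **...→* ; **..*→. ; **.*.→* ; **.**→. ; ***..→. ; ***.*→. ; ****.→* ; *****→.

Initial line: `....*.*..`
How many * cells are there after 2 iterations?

**.***...
*.....*.*
count of *: 3

3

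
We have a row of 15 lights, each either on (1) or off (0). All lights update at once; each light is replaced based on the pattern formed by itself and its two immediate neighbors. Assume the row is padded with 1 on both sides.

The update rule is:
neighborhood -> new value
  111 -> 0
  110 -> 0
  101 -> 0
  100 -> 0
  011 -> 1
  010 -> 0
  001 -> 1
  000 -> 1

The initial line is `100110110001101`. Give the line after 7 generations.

000110011001100

001100100111001
011001001100011
010010011001110
000100110011000
011001100110011
010011001100110
000110011001100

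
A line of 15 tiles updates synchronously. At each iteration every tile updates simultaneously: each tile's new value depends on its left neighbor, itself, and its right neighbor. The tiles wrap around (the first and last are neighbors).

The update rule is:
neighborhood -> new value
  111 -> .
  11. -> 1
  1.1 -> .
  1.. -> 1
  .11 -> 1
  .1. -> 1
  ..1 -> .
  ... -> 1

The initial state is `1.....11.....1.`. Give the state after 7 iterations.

1.1.1.11.1.1.1.

11111.111111.1.
1...1.1....1.1.
111.1.1111.1.1.
1.1.1.1..1.1.1.
1.1.1.11.1.1.1.
1.1.1.11.1.1.1.  (fixed point — unchanged through iteration 7)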